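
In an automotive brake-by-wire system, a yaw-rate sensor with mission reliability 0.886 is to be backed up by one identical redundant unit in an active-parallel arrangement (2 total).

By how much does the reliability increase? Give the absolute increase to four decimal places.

0.1010

R_before = 0.886
R_after = 1 − (1 − 0.886)^2 = 0.9870
ΔR = 0.9870 − 0.886 = 0.1010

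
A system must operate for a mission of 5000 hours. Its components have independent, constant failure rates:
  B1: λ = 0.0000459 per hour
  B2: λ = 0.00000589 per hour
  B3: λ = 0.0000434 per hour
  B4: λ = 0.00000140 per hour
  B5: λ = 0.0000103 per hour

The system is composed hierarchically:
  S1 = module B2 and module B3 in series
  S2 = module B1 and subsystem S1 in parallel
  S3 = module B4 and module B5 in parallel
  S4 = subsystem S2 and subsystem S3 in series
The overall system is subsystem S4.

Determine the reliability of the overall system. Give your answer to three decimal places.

0.955

R(B1) = exp(−0.0000459 × 5000) = 0.79493
R(B2) = exp(−0.00000589 × 5000) = 0.97098
R(B3) = exp(−0.0000434 × 5000) = 0.80493
R(B4) = exp(−0.00000140 × 5000) = 0.99302
R(B5) = exp(−0.0000103 × 5000) = 0.94980
Series (B2 and B3): 0.97098 × 0.80493 = 0.78157
Parallel (B1 and [0.78157]): 1 − (1 − 0.79493)(1 − 0.78157) = 0.95521
Parallel (B4 and B5): 1 − (1 − 0.99302)(1 − 0.94980) = 0.99965
Series ([0.95521] and [0.99965]): 0.95521 × 0.99965 = 0.955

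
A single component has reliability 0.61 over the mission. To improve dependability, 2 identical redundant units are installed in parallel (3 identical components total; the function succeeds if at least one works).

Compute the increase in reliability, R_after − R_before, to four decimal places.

R_before = 0.61
R_after = 1 − (1 − 0.61)^3 = 0.9407
ΔR = 0.9407 − 0.61 = 0.3307

0.3307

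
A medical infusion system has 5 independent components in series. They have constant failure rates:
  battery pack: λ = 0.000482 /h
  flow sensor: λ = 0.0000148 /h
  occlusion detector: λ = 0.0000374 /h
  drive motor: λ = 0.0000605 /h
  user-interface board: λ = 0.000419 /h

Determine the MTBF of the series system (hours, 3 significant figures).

Series of exponential components: λ_sys = Σ λ_i
λ_sys = 0.000482 + 0.0000148 + 0.0000374 + 0.0000605 + 0.000419 = 1.0137e-03 /h
MTBF = 1 / λ_sys = 986 h

986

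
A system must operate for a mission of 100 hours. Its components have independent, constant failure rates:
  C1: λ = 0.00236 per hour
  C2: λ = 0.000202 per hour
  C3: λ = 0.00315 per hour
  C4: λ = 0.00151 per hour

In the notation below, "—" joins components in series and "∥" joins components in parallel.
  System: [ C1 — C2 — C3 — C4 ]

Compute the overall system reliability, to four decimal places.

0.4857

R(C1) = exp(−0.00236 × 100) = 0.789781
R(C2) = exp(−0.000202 × 100) = 0.980003
R(C3) = exp(−0.00315 × 100) = 0.729789
R(C4) = exp(−0.00151 × 100) = 0.859848
Series (C1, C2, C3, and C4): 0.789781 × 0.980003 × 0.729789 × 0.859848 = 0.4857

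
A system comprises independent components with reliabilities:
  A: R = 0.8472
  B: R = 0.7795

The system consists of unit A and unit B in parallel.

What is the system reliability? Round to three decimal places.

0.966

Parallel (A and B): 1 − (1 − 0.84720)(1 − 0.77950) = 0.966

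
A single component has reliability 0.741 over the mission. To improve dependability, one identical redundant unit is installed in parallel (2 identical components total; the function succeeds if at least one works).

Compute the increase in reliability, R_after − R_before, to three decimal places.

0.192

R_before = 0.741
R_after = 1 − (1 − 0.741)^2 = 0.933
ΔR = 0.933 − 0.741 = 0.192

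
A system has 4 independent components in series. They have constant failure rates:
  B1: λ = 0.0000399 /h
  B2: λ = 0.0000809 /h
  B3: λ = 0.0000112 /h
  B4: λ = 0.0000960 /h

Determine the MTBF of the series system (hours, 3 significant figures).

Series of exponential components: λ_sys = Σ λ_i
λ_sys = 0.0000399 + 0.0000809 + 0.0000112 + 0.0000960 = 2.2800e-04 /h
MTBF = 1 / λ_sys = 4390 h

4390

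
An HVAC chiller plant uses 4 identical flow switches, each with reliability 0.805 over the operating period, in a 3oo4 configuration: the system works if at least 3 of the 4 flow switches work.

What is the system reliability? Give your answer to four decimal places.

0.8268

R = Σ_{i=3}^{4} C(4,i) p^i (1−p)^{4−i} with p = 0.805
C(4,3)·0.805^3·0.195^1 = 0.406895
C(4,4)·0.805^4·0.195^0 = 0.419936
Sum = 0.8268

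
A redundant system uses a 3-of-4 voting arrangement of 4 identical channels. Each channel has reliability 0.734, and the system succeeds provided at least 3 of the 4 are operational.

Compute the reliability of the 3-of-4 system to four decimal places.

R = Σ_{i=3}^{4} C(4,i) p^i (1−p)^{4−i} with p = 0.734
C(4,3)·0.734^3·0.266^1 = 0.420756
C(4,4)·0.734^4·0.266^0 = 0.290258
Sum = 0.7110

0.7110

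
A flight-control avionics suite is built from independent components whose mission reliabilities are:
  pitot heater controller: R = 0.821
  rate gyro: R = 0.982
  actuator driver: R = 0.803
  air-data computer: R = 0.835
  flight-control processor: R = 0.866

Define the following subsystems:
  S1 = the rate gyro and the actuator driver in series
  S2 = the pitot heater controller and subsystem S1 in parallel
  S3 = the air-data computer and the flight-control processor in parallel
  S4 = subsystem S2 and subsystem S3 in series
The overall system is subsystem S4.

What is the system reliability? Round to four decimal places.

0.9409

Series (rate gyro and actuator driver): 0.982000 × 0.803000 = 0.788546
Parallel (pitot heater controller and [0.788546]): 1 − (1 − 0.821000)(1 − 0.788546) = 0.962150
Parallel (air-data computer and flight-control processor): 1 − (1 − 0.835000)(1 − 0.866000) = 0.977890
Series ([0.962150] and [0.977890]): 0.962150 × 0.977890 = 0.9409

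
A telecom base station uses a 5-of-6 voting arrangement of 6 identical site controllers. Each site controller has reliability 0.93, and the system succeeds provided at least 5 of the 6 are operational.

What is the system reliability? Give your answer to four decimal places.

0.9392

R = Σ_{i=5}^{6} C(6,i) p^i (1−p)^{6−i} with p = 0.93
C(6,5)·0.93^5·0.07^1 = 0.292189
C(6,6)·0.93^6·0.07^0 = 0.646990
Sum = 0.9392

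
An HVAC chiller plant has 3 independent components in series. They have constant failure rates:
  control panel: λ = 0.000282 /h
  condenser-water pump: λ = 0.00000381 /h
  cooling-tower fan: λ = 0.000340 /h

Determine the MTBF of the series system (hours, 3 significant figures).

1600

Series of exponential components: λ_sys = Σ λ_i
λ_sys = 0.000282 + 0.00000381 + 0.000340 = 6.2581e-04 /h
MTBF = 1 / λ_sys = 1600 h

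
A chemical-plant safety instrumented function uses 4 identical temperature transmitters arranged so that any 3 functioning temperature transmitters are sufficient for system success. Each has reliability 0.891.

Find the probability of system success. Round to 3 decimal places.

R = Σ_{i=3}^{4} C(4,i) p^i (1−p)^{4−i} with p = 0.891
C(4,3)·0.891^3·0.109^1 = 0.30840
C(4,4)·0.891^4·0.109^0 = 0.63025
Sum = 0.939

0.939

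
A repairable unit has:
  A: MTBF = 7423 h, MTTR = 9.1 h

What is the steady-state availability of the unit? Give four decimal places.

A(A) = MTBF/(MTBF+MTTR) = 7423/(7423+9.1) = 0.9988

0.9988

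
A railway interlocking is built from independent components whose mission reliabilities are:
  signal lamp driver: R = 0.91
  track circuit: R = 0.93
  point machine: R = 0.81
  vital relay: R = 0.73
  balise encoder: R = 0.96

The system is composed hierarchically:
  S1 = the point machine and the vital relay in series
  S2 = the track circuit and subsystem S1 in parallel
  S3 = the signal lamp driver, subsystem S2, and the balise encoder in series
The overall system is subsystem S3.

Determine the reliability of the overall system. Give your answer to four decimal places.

0.8486

Series (point machine and vital relay): 0.810000 × 0.730000 = 0.591300
Parallel (track circuit and [0.591300]): 1 − (1 − 0.930000)(1 − 0.591300) = 0.971391
Series (signal lamp driver, [0.971391], and balise encoder): 0.910000 × 0.971391 × 0.960000 = 0.8486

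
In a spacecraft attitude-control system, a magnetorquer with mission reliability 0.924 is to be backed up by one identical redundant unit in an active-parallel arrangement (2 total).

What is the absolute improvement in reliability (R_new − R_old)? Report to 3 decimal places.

0.070

R_before = 0.924
R_after = 1 − (1 − 0.924)^2 = 0.994
ΔR = 0.994 − 0.924 = 0.070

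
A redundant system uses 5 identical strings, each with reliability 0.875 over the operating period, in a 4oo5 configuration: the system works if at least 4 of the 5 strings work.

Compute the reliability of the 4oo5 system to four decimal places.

R = Σ_{i=4}^{5} C(5,i) p^i (1−p)^{5−i} with p = 0.875
C(5,4)·0.875^4·0.125^1 = 0.366364
C(5,5)·0.875^5·0.125^0 = 0.512909
Sum = 0.8793

0.8793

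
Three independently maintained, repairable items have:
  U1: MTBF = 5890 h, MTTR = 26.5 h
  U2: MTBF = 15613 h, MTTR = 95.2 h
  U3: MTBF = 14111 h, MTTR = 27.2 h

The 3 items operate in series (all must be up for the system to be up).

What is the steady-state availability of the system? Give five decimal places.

0.98758

A(U1) = MTBF/(MTBF+MTTR) = 5890/(5890+26.5) = 0.995521
A(U2) = MTBF/(MTBF+MTTR) = 15613/(15613+95.2) = 0.993939
A(U3) = MTBF/(MTBF+MTTR) = 14111/(14111+27.2) = 0.998076
Series availability: 0.995521 × 0.993939 × 0.998076 = 0.98758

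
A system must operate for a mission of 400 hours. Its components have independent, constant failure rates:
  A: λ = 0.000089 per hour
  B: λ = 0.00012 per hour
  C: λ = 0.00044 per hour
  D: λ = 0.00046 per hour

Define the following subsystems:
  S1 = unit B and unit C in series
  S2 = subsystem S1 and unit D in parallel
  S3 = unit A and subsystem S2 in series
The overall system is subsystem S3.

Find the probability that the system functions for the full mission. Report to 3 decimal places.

0.932

R(A) = exp(−0.000089 × 400) = 0.96503
R(B) = exp(−0.00012 × 400) = 0.95313
R(C) = exp(−0.00044 × 400) = 0.83862
R(D) = exp(−0.00046 × 400) = 0.83194
Series (B and C): 0.95313 × 0.83862 = 0.79931
Parallel ([0.79931] and D): 1 − (1 − 0.79931)(1 − 0.83194) = 0.96627
Series (A and [0.96627]): 0.96503 × 0.96627 = 0.932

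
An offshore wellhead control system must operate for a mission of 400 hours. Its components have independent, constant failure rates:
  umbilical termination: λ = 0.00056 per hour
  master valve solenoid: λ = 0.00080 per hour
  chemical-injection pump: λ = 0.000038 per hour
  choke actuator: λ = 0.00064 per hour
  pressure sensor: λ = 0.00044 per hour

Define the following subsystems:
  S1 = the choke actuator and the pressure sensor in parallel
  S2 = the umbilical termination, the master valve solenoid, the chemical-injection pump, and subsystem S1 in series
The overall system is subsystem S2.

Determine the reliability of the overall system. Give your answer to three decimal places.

R(umbilical termination) = exp(−0.00056 × 400) = 0.79932
R(master valve solenoid) = exp(−0.00080 × 400) = 0.72615
R(chemical-injection pump) = exp(−0.000038 × 400) = 0.98491
R(choke actuator) = exp(−0.00064 × 400) = 0.77414
R(pressure sensor) = exp(−0.00044 × 400) = 0.83862
Parallel (choke actuator and pressure sensor): 1 − (1 − 0.77414)(1 − 0.83862) = 0.96355
Series (umbilical termination, master valve solenoid, chemical-injection pump, and [0.96355]): 0.79932 × 0.72615 × 0.98491 × 0.96355 = 0.551

0.551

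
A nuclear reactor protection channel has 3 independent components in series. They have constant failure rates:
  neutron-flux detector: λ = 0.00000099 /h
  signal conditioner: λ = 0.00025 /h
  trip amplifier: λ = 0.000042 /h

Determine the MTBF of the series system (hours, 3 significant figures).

3410

Series of exponential components: λ_sys = Σ λ_i
λ_sys = 0.00000099 + 0.00025 + 0.000042 = 2.9299e-04 /h
MTBF = 1 / λ_sys = 3410 h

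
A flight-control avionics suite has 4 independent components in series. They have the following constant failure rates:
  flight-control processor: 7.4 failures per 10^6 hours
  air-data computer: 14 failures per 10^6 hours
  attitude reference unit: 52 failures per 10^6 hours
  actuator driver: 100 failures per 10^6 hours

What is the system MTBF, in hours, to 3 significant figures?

Series of exponential components: λ_sys = Σ λ_i
λ_sys = 0.0000074 + 0.000014 + 0.000052 + 0.00010 = 1.7340e-04 /h
MTBF = 1 / λ_sys = 5770 h

5770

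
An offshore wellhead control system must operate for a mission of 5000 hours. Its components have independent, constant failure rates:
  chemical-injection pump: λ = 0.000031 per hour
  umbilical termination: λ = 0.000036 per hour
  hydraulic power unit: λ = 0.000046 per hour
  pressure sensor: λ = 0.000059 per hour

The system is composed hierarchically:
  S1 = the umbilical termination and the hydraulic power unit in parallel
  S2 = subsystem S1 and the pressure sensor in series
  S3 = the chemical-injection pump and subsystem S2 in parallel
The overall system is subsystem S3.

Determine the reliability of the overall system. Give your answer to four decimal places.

0.9597

R(chemical-injection pump) = exp(−0.000031 × 5000) = 0.856415
R(umbilical termination) = exp(−0.000036 × 5000) = 0.835270
R(hydraulic power unit) = exp(−0.000046 × 5000) = 0.794534
R(pressure sensor) = exp(−0.000059 × 5000) = 0.744532
Parallel (umbilical termination and hydraulic power unit): 1 − (1 − 0.835270)(1 − 0.794534) = 0.966154
Series ([0.966154] and pressure sensor): 0.966154 × 0.744532 = 0.719333
Parallel (chemical-injection pump and [0.719333]): 1 − (1 − 0.856415)(1 − 0.719333) = 0.9597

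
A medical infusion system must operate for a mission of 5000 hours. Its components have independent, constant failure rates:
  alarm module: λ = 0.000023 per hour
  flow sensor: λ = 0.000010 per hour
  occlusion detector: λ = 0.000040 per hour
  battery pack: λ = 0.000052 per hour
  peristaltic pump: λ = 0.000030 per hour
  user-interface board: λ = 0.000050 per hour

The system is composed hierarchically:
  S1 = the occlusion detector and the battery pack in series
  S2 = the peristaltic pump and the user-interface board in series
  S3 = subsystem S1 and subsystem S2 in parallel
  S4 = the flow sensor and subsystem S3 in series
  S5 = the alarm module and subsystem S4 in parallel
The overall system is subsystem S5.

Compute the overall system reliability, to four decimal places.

0.9821

R(alarm module) = exp(−0.000023 × 5000) = 0.891366
R(flow sensor) = exp(−0.000010 × 5000) = 0.951229
R(occlusion detector) = exp(−0.000040 × 5000) = 0.818731
R(battery pack) = exp(−0.000052 × 5000) = 0.771052
R(peristaltic pump) = exp(−0.000030 × 5000) = 0.860708
R(user-interface board) = exp(−0.000050 × 5000) = 0.778801
Series (occlusion detector and battery pack): 0.818731 × 0.771052 = 0.631284
Series (peristaltic pump and user-interface board): 0.860708 × 0.778801 = 0.670320
Parallel ([0.631284] and [0.670320]): 1 − (1 − 0.631284)(1 − 0.670320) = 0.878442
Series (flow sensor and [0.878442]): 0.951229 × 0.878442 = 0.835600
Parallel (alarm module and [0.835600]): 1 − (1 − 0.891366)(1 − 0.835600) = 0.9821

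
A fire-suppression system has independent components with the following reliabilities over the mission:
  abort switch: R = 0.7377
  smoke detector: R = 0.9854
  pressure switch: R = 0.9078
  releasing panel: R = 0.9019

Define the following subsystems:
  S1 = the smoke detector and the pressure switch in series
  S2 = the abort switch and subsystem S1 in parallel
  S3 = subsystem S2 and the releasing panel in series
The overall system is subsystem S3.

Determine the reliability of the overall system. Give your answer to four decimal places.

0.8770

Series (smoke detector and pressure switch): 0.985400 × 0.907800 = 0.894546
Parallel (abort switch and [0.894546]): 1 − (1 − 0.737700)(1 − 0.894546) = 0.972339
Series ([0.972339] and releasing panel): 0.972339 × 0.901900 = 0.8770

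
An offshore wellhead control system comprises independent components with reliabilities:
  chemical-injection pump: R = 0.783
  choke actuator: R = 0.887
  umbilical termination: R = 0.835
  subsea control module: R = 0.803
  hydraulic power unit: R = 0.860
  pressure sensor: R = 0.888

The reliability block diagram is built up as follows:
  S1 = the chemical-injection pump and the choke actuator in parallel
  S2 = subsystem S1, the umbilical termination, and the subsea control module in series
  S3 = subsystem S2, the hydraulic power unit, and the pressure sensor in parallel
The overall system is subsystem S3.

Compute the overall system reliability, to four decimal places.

0.9946

Parallel (chemical-injection pump and choke actuator): 1 − (1 − 0.783000)(1 − 0.887000) = 0.975479
Series ([0.975479], umbilical termination, and subsea control module): 0.975479 × 0.835000 × 0.803000 = 0.654064
Parallel ([0.654064], hydraulic power unit, and pressure sensor): 1 − (1 − 0.654064)(1 − 0.860000)(1 − 0.888000) = 0.9946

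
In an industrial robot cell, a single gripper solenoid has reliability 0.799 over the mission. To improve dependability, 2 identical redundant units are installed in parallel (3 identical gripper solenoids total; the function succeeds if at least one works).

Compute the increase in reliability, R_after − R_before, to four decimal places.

0.1929

R_before = 0.799
R_after = 1 − (1 − 0.799)^3 = 0.9919
ΔR = 0.9919 − 0.799 = 0.1929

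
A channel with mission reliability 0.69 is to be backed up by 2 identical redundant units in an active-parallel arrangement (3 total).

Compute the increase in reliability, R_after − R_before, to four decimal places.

R_before = 0.69
R_after = 1 − (1 − 0.69)^3 = 0.9702
ΔR = 0.9702 − 0.69 = 0.2802

0.2802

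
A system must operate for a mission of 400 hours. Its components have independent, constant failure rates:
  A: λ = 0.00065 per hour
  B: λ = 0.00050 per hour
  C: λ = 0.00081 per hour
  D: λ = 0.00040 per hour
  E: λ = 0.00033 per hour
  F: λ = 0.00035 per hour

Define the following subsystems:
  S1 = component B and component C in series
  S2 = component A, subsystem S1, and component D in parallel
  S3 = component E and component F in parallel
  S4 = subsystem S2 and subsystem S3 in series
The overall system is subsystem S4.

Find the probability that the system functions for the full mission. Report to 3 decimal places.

0.970

R(A) = exp(−0.00065 × 400) = 0.77105
R(B) = exp(−0.00050 × 400) = 0.81873
R(C) = exp(−0.00081 × 400) = 0.72325
R(D) = exp(−0.00040 × 400) = 0.85214
R(E) = exp(−0.00033 × 400) = 0.87634
R(F) = exp(−0.00035 × 400) = 0.86936
Series (B and C): 0.81873 × 0.72325 = 0.59215
Parallel (A, [0.59215], and D): 1 − (1 − 0.77105)(1 − 0.59215)(1 − 0.85214) = 0.98619
Parallel (E and F): 1 − (1 − 0.87634)(1 − 0.86936) = 0.98385
Series ([0.98619] and [0.98385]): 0.98619 × 0.98385 = 0.970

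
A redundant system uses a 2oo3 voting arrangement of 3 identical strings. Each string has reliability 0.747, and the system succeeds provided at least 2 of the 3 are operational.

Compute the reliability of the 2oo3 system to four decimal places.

R = Σ_{i=2}^{3} C(3,i) p^i (1−p)^{3−i} with p = 0.747
C(3,2)·0.747^2·0.253^1 = 0.423529
C(3,3)·0.747^3·0.253^0 = 0.416833
Sum = 0.8404

0.8404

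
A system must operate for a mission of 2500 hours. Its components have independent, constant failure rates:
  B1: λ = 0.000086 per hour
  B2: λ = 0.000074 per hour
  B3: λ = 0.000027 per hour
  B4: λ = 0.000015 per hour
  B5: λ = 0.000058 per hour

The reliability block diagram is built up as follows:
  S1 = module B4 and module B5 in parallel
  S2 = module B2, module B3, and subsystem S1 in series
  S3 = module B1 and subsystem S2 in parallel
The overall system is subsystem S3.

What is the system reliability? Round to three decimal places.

R(B1) = exp(−0.000086 × 2500) = 0.80654
R(B2) = exp(−0.000074 × 2500) = 0.83110
R(B3) = exp(−0.000027 × 2500) = 0.93473
R(B4) = exp(−0.000015 × 2500) = 0.96319
R(B5) = exp(−0.000058 × 2500) = 0.86502
Parallel (B4 and B5): 1 − (1 − 0.96319)(1 − 0.86502) = 0.99503
Series (B2, B3, and [0.99503]): 0.83110 × 0.93473 × 0.99503 = 0.77299
Parallel (B1 and [0.77299]): 1 − (1 − 0.80654)(1 − 0.77299) = 0.956

0.956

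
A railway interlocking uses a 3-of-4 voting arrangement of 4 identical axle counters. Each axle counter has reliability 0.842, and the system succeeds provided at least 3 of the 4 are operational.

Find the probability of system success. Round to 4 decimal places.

R = Σ_{i=3}^{4} C(4,i) p^i (1−p)^{4−i} with p = 0.842
C(4,3)·0.842^3·0.158^1 = 0.377271
C(4,4)·0.842^4·0.158^0 = 0.502630
Sum = 0.8799

0.8799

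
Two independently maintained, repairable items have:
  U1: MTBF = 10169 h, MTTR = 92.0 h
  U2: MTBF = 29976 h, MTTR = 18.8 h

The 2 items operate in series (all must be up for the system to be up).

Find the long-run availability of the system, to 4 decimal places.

A(U1) = MTBF/(MTBF+MTTR) = 10169/(10169+92.0) = 0.991034
A(U2) = MTBF/(MTBF+MTTR) = 29976/(29976+18.8) = 0.999373
Series availability: 0.991034 × 0.999373 = 0.9904

0.9904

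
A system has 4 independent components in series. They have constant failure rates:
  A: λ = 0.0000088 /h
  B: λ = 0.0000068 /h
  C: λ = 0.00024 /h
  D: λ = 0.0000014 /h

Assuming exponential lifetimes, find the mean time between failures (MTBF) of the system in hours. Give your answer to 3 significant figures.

Series of exponential components: λ_sys = Σ λ_i
λ_sys = 0.0000088 + 0.0000068 + 0.00024 + 0.0000014 = 2.5700e-04 /h
MTBF = 1 / λ_sys = 3890 h

3890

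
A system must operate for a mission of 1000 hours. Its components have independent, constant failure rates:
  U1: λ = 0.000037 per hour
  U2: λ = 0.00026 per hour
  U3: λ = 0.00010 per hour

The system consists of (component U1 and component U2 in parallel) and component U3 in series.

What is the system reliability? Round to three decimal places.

R(U1) = exp(−0.000037 × 1000) = 0.96368
R(U2) = exp(−0.00026 × 1000) = 0.77105
R(U3) = exp(−0.00010 × 1000) = 0.90484
Parallel (U1 and U2): 1 − (1 − 0.96368)(1 − 0.77105) = 0.99168
Series ([0.99168] and U3): 0.99168 × 0.90484 = 0.897

0.897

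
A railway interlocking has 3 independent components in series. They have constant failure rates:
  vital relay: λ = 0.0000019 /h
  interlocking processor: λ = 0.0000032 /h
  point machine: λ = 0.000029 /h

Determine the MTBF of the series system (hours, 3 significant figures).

29300

Series of exponential components: λ_sys = Σ λ_i
λ_sys = 0.0000019 + 0.0000032 + 0.000029 = 3.4100e-05 /h
MTBF = 1 / λ_sys = 29300 h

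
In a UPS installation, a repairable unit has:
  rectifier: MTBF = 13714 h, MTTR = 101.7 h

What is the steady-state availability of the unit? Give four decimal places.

0.9926

A(rectifier) = MTBF/(MTBF+MTTR) = 13714/(13714+101.7) = 0.9926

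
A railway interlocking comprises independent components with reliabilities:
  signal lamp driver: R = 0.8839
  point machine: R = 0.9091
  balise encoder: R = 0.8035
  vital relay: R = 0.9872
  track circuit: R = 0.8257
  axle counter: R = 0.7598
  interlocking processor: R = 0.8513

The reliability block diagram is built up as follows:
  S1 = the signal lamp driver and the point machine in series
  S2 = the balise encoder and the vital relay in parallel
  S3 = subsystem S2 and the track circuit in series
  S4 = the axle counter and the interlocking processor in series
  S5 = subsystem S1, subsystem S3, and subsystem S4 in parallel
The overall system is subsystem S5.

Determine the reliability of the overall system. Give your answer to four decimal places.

Series (signal lamp driver and point machine): 0.883900 × 0.909100 = 0.803553
Parallel (balise encoder and vital relay): 1 − (1 − 0.803500)(1 − 0.987200) = 0.997485
Series ([0.997485] and track circuit): 0.997485 × 0.825700 = 0.823623
Series (axle counter and interlocking processor): 0.759800 × 0.851300 = 0.646818
Parallel ([0.803553], [0.823623], and [0.646818]): 1 − (1 − 0.803553)(1 − 0.823623)(1 − 0.646818) = 0.9878

0.9878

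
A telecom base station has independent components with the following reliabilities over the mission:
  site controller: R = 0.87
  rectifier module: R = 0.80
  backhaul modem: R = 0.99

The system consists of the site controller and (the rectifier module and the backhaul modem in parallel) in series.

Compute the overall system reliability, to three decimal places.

0.868

Parallel (rectifier module and backhaul modem): 1 − (1 − 0.80000)(1 − 0.99000) = 0.99800
Series (site controller and [0.99800]): 0.87000 × 0.99800 = 0.868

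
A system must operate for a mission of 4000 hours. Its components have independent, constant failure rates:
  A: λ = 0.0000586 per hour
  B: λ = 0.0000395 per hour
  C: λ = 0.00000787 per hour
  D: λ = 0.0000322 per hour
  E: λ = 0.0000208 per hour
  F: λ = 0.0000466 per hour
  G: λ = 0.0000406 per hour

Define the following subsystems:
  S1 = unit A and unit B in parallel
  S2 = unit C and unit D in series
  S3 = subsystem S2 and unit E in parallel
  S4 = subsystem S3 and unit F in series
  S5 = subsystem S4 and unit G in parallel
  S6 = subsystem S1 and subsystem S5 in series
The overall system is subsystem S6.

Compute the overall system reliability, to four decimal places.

0.9433

R(A) = exp(−0.0000586 × 4000) = 0.791045
R(B) = exp(−0.0000395 × 4000) = 0.853850
R(C) = exp(−0.00000787 × 4000) = 0.969010
R(D) = exp(−0.0000322 × 4000) = 0.879150
R(E) = exp(−0.0000208 × 4000) = 0.920167
R(F) = exp(−0.0000466 × 4000) = 0.829942
R(G) = exp(−0.0000406 × 4000) = 0.850101
Parallel (A and B): 1 − (1 − 0.791045)(1 − 0.853850) = 0.969461
Series (C and D): 0.969010 × 0.879150 = 0.851905
Parallel ([0.851905] and E): 1 − (1 − 0.851905)(1 − 0.920167) = 0.988177
Series ([0.988177] and F): 0.988177 × 0.829942 = 0.820130
Parallel ([0.820130] and G): 1 − (1 − 0.820130)(1 − 0.850101) = 0.973038
Series ([0.969461] and [0.973038]): 0.969461 × 0.973038 = 0.9433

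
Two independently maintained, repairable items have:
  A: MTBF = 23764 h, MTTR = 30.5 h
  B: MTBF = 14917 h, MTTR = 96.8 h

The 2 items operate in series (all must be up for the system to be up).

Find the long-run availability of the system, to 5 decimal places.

A(A) = MTBF/(MTBF+MTTR) = 23764/(23764+30.5) = 0.998718
A(B) = MTBF/(MTBF+MTTR) = 14917/(14917+96.8) = 0.993553
Series availability: 0.998718 × 0.993553 = 0.99228

0.99228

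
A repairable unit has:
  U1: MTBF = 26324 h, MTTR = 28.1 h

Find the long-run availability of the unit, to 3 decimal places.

0.999

A(U1) = MTBF/(MTBF+MTTR) = 26324/(26324+28.1) = 0.999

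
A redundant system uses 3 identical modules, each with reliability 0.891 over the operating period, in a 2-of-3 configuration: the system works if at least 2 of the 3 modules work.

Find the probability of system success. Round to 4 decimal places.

R = Σ_{i=2}^{3} C(3,i) p^i (1−p)^{3−i} with p = 0.891
C(3,2)·0.891^2·0.109^1 = 0.259599
C(3,3)·0.891^3·0.109^0 = 0.707348
Sum = 0.9669

0.9669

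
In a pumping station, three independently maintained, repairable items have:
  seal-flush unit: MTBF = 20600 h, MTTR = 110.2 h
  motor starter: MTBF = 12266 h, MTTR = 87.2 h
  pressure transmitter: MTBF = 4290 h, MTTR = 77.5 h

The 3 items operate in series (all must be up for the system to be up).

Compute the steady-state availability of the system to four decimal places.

0.9701

A(seal-flush unit) = MTBF/(MTBF+MTTR) = 20600/(20600+110.2) = 0.994679
A(motor starter) = MTBF/(MTBF+MTTR) = 12266/(12266+87.2) = 0.992941
A(pressure transmitter) = MTBF/(MTBF+MTTR) = 4290/(4290+77.5) = 0.982255
Series availability: 0.994679 × 0.992941 × 0.982255 = 0.9701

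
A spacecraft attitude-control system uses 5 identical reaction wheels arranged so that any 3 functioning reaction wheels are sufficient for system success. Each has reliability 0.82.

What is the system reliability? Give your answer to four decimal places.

0.9563

R = Σ_{i=3}^{5} C(5,i) p^i (1−p)^{5−i} with p = 0.82
C(5,3)·0.82^3·0.18^2 = 0.178643
C(5,4)·0.82^4·0.18^1 = 0.406910
C(5,5)·0.82^5·0.18^0 = 0.370740
Sum = 0.9563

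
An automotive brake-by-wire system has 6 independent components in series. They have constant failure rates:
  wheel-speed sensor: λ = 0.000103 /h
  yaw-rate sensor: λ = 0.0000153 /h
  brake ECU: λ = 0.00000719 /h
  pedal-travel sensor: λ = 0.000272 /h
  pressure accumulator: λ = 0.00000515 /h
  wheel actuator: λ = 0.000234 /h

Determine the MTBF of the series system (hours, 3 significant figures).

Series of exponential components: λ_sys = Σ λ_i
λ_sys = 0.000103 + 0.0000153 + 0.00000719 + 0.000272 + 0.00000515 + 0.000234 = 6.3664e-04 /h
MTBF = 1 / λ_sys = 1570 h

1570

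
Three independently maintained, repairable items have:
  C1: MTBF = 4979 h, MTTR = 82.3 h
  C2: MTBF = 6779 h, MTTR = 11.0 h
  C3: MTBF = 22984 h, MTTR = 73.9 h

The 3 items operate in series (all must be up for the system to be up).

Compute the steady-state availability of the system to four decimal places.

A(C1) = MTBF/(MTBF+MTTR) = 4979/(4979+82.3) = 0.983739
A(C2) = MTBF/(MTBF+MTTR) = 6779/(6779+11.0) = 0.998380
A(C3) = MTBF/(MTBF+MTTR) = 22984/(22984+73.9) = 0.996795
Series availability: 0.983739 × 0.998380 × 0.996795 = 0.9790

0.9790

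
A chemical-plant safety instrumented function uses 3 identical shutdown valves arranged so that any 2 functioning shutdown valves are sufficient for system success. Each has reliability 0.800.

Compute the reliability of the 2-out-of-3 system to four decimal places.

0.8960

R = Σ_{i=2}^{3} C(3,i) p^i (1−p)^{3−i} with p = 0.800
C(3,2)·0.800^2·0.200^1 = 0.384000
C(3,3)·0.800^3·0.200^0 = 0.512000
Sum = 0.8960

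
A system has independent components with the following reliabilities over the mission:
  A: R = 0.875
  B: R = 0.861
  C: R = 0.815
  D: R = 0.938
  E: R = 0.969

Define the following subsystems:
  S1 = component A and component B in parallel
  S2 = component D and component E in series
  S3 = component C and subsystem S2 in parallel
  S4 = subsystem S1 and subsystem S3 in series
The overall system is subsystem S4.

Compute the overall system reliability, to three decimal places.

Parallel (A and B): 1 − (1 − 0.87500)(1 − 0.86100) = 0.98263
Series (D and E): 0.93800 × 0.96900 = 0.90892
Parallel (C and [0.90892]): 1 − (1 − 0.81500)(1 − 0.90892) = 0.98315
Series ([0.98263] and [0.98315]): 0.98263 × 0.98315 = 0.966

0.966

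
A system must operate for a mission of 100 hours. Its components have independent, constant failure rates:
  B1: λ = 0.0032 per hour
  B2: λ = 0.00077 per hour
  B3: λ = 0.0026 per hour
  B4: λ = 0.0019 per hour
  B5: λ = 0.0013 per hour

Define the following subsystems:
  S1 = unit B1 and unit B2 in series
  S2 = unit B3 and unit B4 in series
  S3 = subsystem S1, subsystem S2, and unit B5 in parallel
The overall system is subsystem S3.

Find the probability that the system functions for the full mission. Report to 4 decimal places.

0.9855

R(B1) = exp(−0.0032 × 100) = 0.726149
R(B2) = exp(−0.00077 × 100) = 0.925890
R(B3) = exp(−0.0026 × 100) = 0.771052
R(B4) = exp(−0.0019 × 100) = 0.826959
R(B5) = exp(−0.0013 × 100) = 0.878095
Series (B1 and B2): 0.726149 × 0.925890 = 0.672334
Series (B3 and B4): 0.771052 × 0.826959 = 0.637628
Parallel ([0.672334], [0.637628], and B5): 1 − (1 − 0.672334)(1 − 0.637628)(1 − 0.878095) = 0.9855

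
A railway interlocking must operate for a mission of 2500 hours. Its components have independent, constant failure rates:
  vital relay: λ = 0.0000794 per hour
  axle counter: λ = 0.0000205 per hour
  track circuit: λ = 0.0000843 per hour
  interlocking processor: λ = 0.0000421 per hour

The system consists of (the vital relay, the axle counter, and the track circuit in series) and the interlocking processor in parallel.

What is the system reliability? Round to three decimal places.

R(vital relay) = exp(−0.0000794 × 2500) = 0.81996
R(axle counter) = exp(−0.0000205 × 2500) = 0.95004
R(track circuit) = exp(−0.0000843 × 2500) = 0.80998
R(interlocking processor) = exp(−0.0000421 × 2500) = 0.90010
Series (vital relay, axle counter, and track circuit): 0.81996 × 0.95004 × 0.80998 = 0.63097
Parallel ([0.63097] and interlocking processor): 1 − (1 − 0.63097)(1 − 0.90010) = 0.963

0.963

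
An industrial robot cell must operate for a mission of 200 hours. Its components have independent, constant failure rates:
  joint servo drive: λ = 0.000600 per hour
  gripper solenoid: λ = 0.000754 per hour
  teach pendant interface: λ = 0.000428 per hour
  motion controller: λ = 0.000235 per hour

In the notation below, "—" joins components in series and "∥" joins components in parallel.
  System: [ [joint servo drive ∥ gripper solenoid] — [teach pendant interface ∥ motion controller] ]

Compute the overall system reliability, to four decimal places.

R(joint servo drive) = exp(−0.000600 × 200) = 0.886920
R(gripper solenoid) = exp(−0.000754 × 200) = 0.860020
R(teach pendant interface) = exp(−0.000428 × 200) = 0.917961
R(motion controller) = exp(−0.000235 × 200) = 0.954087
Parallel (joint servo drive and gripper solenoid): 1 − (1 − 0.886920)(1 − 0.860020) = 0.984171
Parallel (teach pendant interface and motion controller): 1 − (1 − 0.917961)(1 − 0.954087) = 0.996233
Series ([0.984171] and [0.996233]): 0.984171 × 0.996233 = 0.9805

0.9805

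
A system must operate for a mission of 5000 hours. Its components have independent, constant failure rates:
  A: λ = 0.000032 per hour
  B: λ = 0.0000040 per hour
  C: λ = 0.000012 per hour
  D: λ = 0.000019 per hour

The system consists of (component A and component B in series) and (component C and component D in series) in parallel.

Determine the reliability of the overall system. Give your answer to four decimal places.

0.9763

R(A) = exp(−0.000032 × 5000) = 0.852144
R(B) = exp(−0.0000040 × 5000) = 0.980199
R(C) = exp(−0.000012 × 5000) = 0.941765
R(D) = exp(−0.000019 × 5000) = 0.909373
Series (A and B): 0.852144 × 0.980199 = 0.835271
Series (C and D): 0.941765 × 0.909373 = 0.856416
Parallel ([0.835271] and [0.856416]): 1 − (1 − 0.835271)(1 − 0.856416) = 0.9763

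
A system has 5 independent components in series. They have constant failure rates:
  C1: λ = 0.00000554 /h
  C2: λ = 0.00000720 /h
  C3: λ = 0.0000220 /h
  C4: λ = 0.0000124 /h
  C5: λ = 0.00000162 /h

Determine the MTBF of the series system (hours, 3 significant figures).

20500

Series of exponential components: λ_sys = Σ λ_i
λ_sys = 0.00000554 + 0.00000720 + 0.0000220 + 0.0000124 + 0.00000162 = 4.8760e-05 /h
MTBF = 1 / λ_sys = 20500 h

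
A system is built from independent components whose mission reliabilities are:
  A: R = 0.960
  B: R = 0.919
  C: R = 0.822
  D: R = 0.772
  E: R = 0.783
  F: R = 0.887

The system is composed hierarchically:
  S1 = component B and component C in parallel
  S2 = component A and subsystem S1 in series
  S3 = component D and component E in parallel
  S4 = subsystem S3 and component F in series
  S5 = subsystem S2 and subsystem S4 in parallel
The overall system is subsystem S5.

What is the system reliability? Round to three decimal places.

Parallel (B and C): 1 − (1 − 0.91900)(1 − 0.82200) = 0.98558
Series (A and [0.98558]): 0.96000 × 0.98558 = 0.94616
Parallel (D and E): 1 − (1 − 0.77200)(1 − 0.78300) = 0.95052
Series ([0.95052] and F): 0.95052 × 0.88700 = 0.84311
Parallel ([0.94616] and [0.84311]): 1 − (1 − 0.94616)(1 − 0.84311) = 0.992

0.992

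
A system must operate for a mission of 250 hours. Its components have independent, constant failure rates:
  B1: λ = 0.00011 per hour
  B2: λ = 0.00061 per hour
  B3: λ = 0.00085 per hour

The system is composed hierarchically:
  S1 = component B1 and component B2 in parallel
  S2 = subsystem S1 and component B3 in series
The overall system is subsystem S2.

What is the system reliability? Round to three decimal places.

R(B1) = exp(−0.00011 × 250) = 0.97287
R(B2) = exp(−0.00061 × 250) = 0.85856
R(B3) = exp(−0.00085 × 250) = 0.80856
Parallel (B1 and B2): 1 − (1 − 0.97287)(1 − 0.85856) = 0.99616
Series ([0.99616] and B3): 0.99616 × 0.80856 = 0.805

0.805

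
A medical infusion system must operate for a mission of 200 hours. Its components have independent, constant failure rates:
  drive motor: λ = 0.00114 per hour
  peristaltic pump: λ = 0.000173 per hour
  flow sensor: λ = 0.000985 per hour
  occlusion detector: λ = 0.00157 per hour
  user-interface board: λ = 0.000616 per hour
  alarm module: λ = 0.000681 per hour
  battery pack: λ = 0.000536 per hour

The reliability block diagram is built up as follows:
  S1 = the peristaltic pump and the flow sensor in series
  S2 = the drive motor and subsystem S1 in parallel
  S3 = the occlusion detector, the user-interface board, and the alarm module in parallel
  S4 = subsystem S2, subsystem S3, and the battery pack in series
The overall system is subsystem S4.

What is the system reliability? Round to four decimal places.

0.8571

R(drive motor) = exp(−0.00114 × 200) = 0.796124
R(peristaltic pump) = exp(−0.000173 × 200) = 0.965992
R(flow sensor) = exp(−0.000985 × 200) = 0.821191
R(occlusion detector) = exp(−0.00157 × 200) = 0.730519
R(user-interface board) = exp(−0.000616 × 200) = 0.884087
R(alarm module) = exp(−0.000681 × 200) = 0.872668
R(battery pack) = exp(−0.000536 × 200) = 0.898346
Series (peristaltic pump and flow sensor): 0.965992 × 0.821191 = 0.793264
Parallel (drive motor and [0.793264]): 1 − (1 − 0.796124)(1 − 0.793264) = 0.957851
Parallel (occlusion detector, user-interface board, and alarm module): 1 − (1 − 0.730519)(1 − 0.884087)(1 − 0.872668) = 0.996023
Series ([0.957851], [0.996023], and battery pack): 0.957851 × 0.996023 × 0.898346 = 0.8571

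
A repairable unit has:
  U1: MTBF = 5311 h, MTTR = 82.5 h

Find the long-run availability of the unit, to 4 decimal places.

0.9847

A(U1) = MTBF/(MTBF+MTTR) = 5311/(5311+82.5) = 0.9847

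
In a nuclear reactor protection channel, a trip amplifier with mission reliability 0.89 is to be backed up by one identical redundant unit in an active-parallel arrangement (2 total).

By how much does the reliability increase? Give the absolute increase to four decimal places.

R_before = 0.89
R_after = 1 − (1 − 0.89)^2 = 0.9879
ΔR = 0.9879 − 0.89 = 0.0979

0.0979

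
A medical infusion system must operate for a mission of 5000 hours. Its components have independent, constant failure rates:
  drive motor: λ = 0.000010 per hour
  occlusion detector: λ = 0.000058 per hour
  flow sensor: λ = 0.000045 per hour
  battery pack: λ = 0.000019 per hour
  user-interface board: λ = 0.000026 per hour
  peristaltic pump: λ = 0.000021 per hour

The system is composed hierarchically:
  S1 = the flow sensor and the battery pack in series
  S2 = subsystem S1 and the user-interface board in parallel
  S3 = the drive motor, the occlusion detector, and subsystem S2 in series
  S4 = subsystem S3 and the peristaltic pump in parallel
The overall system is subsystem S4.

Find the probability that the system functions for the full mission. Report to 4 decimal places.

R(drive motor) = exp(−0.000010 × 5000) = 0.951229
R(occlusion detector) = exp(−0.000058 × 5000) = 0.748264
R(flow sensor) = exp(−0.000045 × 5000) = 0.798516
R(battery pack) = exp(−0.000019 × 5000) = 0.909373
R(user-interface board) = exp(−0.000026 × 5000) = 0.878095
R(peristaltic pump) = exp(−0.000021 × 5000) = 0.900325
Series (flow sensor and battery pack): 0.798516 × 0.909373 = 0.726149
Parallel ([0.726149] and user-interface board): 1 − (1 − 0.726149)(1 − 0.878095) = 0.966616
Series (drive motor, occlusion detector, and [0.966616]): 0.951229 × 0.748264 × 0.966616 = 0.688009
Parallel ([0.688009] and peristaltic pump): 1 − (1 − 0.688009)(1 − 0.900325) = 0.9689

0.9689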